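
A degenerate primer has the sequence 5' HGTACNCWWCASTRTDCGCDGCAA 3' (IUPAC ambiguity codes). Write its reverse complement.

5'-TTGCHGCGHAYASTGWWGNGTACD-3'

Standard pairs A↔T, G↔C; ambiguity codes pair R↔Y, W↔W, S↔S, D↔H, N↔N. Complement (DCATGNGWWGTSAYAHGCGHCGTT), then reverse for 5'→3'.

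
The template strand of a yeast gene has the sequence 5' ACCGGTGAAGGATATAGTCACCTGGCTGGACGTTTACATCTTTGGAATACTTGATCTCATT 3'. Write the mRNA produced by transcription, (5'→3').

RNA polymerase reads the template 3'→5' and synthesizes mRNA 5'→3' by base-pairing (A→U, T→A, G↔C). The complement of the template is TGGCCACTTCCTATATCAGTGGACCGACCTGCAAATGTAGAAACCTTATGAACTAGAGTAA; antiparallel, so 5'→3' the coding strand is AATGAGATCAAGTATTCCAAAGATGTAAACGTCCAGCCAGGTGACTATATCCTTCACCGGT. Replace T with U for the mRNA.

5'-AAUGAGAUCAAGUAUUCCAAAGAUGUAAACGUCCAGCCAGGUGACUAUAUCCUUCACCGGU-3'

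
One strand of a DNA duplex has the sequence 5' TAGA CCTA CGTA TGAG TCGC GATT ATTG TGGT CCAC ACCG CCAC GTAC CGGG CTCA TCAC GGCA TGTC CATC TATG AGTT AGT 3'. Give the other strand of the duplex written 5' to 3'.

5'-ACTAACTCATAGATGGACATGCCGTGATGAGCCCGGTACGTGGCGGTGTGGACCACAATAATCGCGACTCATACGTAGGTCTA-3'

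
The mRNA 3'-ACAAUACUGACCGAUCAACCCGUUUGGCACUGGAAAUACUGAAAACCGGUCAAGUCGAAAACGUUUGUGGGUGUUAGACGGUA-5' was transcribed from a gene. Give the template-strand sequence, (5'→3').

5'-TGTTATGACTGGCTAGTTGGGCAAACCGTGACCTTTATGACTTTTGGCCAGTTCAGCTTTTGCAAACACCCACAATCTGCCAT-3'

Written 5'→3' the mRNA is AUGGCAGAUUGUGGGUGUUUGCAAAAGCUGAACUGGCCAAAAGUCAUAAAGGUCACGGUUUGCCCAACUAGCCAGUCAUAACA, so the coding DNA strand is ATGGCAGATTGTGGGTGTTTGCAAAAGCTGAACTGGCCAAAAGTCATAAAGGTCACGGTTTGCCCAACTAGCCAGTCATAACA. The template is its reverse complement.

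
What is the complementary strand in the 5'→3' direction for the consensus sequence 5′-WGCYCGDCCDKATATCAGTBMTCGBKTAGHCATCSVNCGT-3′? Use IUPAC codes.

5'-ACGNBSGATGDCTAMVCGAKVACTGATATMHGGHCGRGCW-3'

Standard pairs A↔T, G↔C; ambiguity codes pair Y↔R, M↔K, W↔W, S↔S, B↔V, D↔H, N↔N. Complement (WCGRGCHGGHMTATAGTCAVKAGCVMATCDGTAGSBNGCA), then reverse for 5'→3'.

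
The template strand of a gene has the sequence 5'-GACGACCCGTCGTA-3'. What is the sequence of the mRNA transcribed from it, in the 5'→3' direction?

RNA polymerase reads the template 3'→5' and synthesizes mRNA 5'→3' by base-pairing (A→U, T→A, G↔C). The complement of the template is CTGCTGGGCAGCAT; antiparallel, so 5'→3' the coding strand is TACGACGGGTCGTC. Replace T with U for the mRNA.

5'-UACGACGGGUCGUC-3'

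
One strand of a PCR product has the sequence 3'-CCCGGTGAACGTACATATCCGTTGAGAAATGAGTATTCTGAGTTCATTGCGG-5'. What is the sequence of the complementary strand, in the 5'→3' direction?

5'-GGGCCACTTGCATGTATAGGCAACTCTTTACTCATAAGACTCAAGTAACGCC-3'

The strand is given 3'→5', so its complement runs 5'→3' in the same left-to-right order: pair each base A↔T, G↔C.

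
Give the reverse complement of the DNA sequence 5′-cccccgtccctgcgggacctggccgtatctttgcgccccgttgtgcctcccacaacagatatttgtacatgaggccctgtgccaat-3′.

5'-ATTGGCACAGGGCCTCATGTACAAATATCTGTTGTGGGAGGCACAACGGGGCGCAAAGATACGGCCAGGTCCCGCAGGGACGGGGG-3'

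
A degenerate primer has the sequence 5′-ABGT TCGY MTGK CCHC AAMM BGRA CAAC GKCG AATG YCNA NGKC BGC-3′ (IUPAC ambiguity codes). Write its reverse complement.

Standard pairs A↔T, G↔C; ambiguity codes pair R↔Y, M↔K, B↔V, H↔D, N↔N. Complement (TVCAAGCRKACMGGDGTTKKVCYTGTTGCMGCTTACRGNTNCMGVCG), then reverse for 5'→3'.

5'-GCVGMCNTNGRCATTCGMCGTTGTYCVKKTTGDGGMCAKRCGAACVT-3'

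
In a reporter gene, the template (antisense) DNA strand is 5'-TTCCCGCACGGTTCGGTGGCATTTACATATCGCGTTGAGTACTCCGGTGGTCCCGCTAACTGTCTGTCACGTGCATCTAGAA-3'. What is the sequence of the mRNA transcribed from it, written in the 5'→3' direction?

The mRNA has the sequence of the coding strand (reverse complement of the template) with T→U. Reverse complement of TTCCCGCACGGTTCGGTGGCATTTACATATCGCGTTGAGTACTCCGGTGGTCCCGCTAACTGTCTGTCACGTGCATCTAGAA is TTCTAGATGCACGTGACAGACAGTTAGCGGGACCACCGGAGTACTCAACGCGATATGTAAATGCCACCGAACCGTGCGGGAA; then T→U.

5'-UUCUAGAUGCACGUGACAGACAGUUAGCGGGACCACCGGAGUACUCAACGCGAUAUGUAAAUGCCACCGAACCGUGCGGGAA-3'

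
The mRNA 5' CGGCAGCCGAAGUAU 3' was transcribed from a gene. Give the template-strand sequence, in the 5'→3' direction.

5'-ATACTTCGGCTGCCG-3'

Replace U with T to get the coding DNA strand: CGGCAGCCGAAGTAT. The template strand is its reverse complement (complement GCCGTCGGCTTCATA, then reverse).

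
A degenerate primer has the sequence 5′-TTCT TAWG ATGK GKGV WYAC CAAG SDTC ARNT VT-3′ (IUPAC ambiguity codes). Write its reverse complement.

5'-ABANYTGAHSCTTGGTRWBCMCMCATCWTAAGAA-3'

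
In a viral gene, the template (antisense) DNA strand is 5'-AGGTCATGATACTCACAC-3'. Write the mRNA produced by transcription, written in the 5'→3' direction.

RNA polymerase reads the template 3'→5' and synthesizes mRNA 5'→3' by base-pairing (A→U, T→A, G↔C). The complement of the template is TCCAGTACTATGAGTGTG; antiparallel, so 5'→3' the coding strand is GTGTGAGTATCATGACCT. Replace T with U for the mRNA.

5'-GUGUGAGUAUCAUGACCU-3'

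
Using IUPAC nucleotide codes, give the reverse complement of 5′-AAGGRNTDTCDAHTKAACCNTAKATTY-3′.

5'-RAATMTANGGTTMADTHGAHANYCCTT-3'

Standard pairs A↔T, G↔C; ambiguity codes pair R↔Y, K↔M, D↔H, N↔N. Complement (TTCCYNAHAGHTDAMTTGGNATMTAAR), then reverse for 5'→3'.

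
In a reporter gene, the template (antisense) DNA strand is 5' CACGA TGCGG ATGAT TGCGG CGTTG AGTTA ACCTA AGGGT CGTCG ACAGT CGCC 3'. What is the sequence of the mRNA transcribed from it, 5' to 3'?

5'-GGCGACUGUCGACGACCCUUAGGUUAACUCAACGCCGCAAUCAUCCGCAUCGUG-3'

The mRNA has the sequence of the coding strand (reverse complement of the template) with T→U. Reverse complement of CACGATGCGGATGATTGCGGCGTTGAGTTAACCTAAGGGTCGTCGACAGTCGCC is GGCGACTGTCGACGACCCTTAGGTTAACTCAACGCCGCAATCATCCGCATCGTG; then T→U.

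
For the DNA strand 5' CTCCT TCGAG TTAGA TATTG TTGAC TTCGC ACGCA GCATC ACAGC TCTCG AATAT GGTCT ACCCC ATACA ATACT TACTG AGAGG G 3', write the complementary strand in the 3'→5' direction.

3′-GAGGAAGCTCAATCTATAACAACTGAAGCGTGCGTCGTAGTGTCGAGAGCTTATACCAGATGGGGTATGTTATGAATGACTCTCCC-5′

Base-pairing A↔T, G↔C gives the complement. The complementary strand is antiparallel, so paired with a 5'→3' strand it runs 3'→5'.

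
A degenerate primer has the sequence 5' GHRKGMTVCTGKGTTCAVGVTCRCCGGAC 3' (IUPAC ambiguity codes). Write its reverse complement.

5'-GTCCGGYGABCBTGAACMCAGBAKCMYDC-3'

Standard pairs A↔T, G↔C; ambiguity codes pair R↔Y, M↔K, H↔D, V↔B. Complement (CDYMCKABGACMCAAGTBCBAGYGGCCTG), then reverse for 5'→3'.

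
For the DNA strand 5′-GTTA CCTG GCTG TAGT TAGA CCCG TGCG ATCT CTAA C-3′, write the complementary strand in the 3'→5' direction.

3'-CAATGGACCGACATCAATCTGGGCACGCTAGAGATTG-5'

Base-pairing A↔T, G↔C gives the complement. The complementary strand is antiparallel, so paired with a 5'→3' strand it runs 3'→5'.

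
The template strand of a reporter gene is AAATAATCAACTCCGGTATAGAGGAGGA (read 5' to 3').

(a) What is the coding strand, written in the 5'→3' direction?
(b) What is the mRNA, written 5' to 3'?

(a) 5'-TCCTCCTCTATACCGGAGTTGATTATTT-3'
(b) 5'-UCCUCCUCUAUACCGGAGUUGAUUAUUU-3'

(a) The coding strand is the reverse complement of the template: complement TTTATTAGTTGAGGCCATATCTCCTCCT, then reverse.
(b) mRNA has the coding-strand sequence with T→U.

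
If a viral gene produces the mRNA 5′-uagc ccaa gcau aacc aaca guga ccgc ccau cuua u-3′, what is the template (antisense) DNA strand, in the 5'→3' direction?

Replace U with T to get the coding DNA strand: TAGCCCAAGCATAACCAACAGTGACCGCCCATCTTAT. The template strand is its reverse complement (complement ATCGGGTTCGTATTGGTTGTCACTGGCGGGTAGAATA, then reverse).

5'-ATAAGATGGGCGGTCACTGTTGGTTATGCTTGGGCTA-3'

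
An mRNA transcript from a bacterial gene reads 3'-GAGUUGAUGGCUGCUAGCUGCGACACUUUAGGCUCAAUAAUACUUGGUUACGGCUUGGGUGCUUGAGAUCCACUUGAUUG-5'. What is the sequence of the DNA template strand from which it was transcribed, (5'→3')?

5'-CTCAACTACCGACGATCGACGCTGTGAAATCCGAGTTATTATGAACCAATGCCGAACCCACGAACTCTAGGTGAACTAAC-3'

Written 5'→3' the mRNA is GUUAGUUCACCUAGAGUUCGUGGGUUCGGCAUUGGUUCAUAAUAACUCGGAUUUCACAGCGUCGAUCGUCGGUAGUUGAG, so the coding DNA strand is GTTAGTTCACCTAGAGTTCGTGGGTTCGGCATTGGTTCATAATAACTCGGATTTCACAGCGTCGATCGTCGGTAGTTGAG. The template is its reverse complement.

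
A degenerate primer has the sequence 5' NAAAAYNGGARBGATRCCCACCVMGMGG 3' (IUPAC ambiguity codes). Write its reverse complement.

5′-CCKCKBGGTGGGYATCVYTCCNRTTTTN-3′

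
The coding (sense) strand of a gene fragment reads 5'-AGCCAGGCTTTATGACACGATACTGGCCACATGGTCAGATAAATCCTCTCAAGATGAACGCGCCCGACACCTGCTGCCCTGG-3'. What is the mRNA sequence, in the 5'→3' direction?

5'-AGCCAGGCUUUAUGACACGAUACUGGCCACAUGGUCAGAUAAAUCCUCUCAAGAUGAACGCGCCCGACACCUGCUGCCCUGG-3'

The mRNA is synthesized from the template strand, so it matches the coding strand with T replaced by U.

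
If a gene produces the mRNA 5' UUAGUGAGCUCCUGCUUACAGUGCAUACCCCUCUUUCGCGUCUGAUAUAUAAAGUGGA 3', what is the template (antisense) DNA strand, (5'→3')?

5'-TCCACTTTATATATCAGACGCGAAAGAGGGGTATGCACTGTAAGCAGGAGCTCACTAA-3'

Replace U with T to get the coding DNA strand: TTAGTGAGCTCCTGCTTACAGTGCATACCCCTCTTTCGCGTCTGATATATAAAGTGGA. The template strand is its reverse complement (complement AATCACTCGAGGACGAATGTCACGTATGGGGAGAAAGCGCAGACTATATATTTCACCT, then reverse).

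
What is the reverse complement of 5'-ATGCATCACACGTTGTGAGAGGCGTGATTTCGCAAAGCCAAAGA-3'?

5'-TCTTTGGCTTTGCGAAATCACGCCTCTCACAACGTGTGATGCAT-3'

Reading the sequence 3'→5' and pairing each base (A↔T, G↔C) gives the reverse complement directly.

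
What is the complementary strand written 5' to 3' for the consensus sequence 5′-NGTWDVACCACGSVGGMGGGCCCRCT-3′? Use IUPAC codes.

5'-AGYGGGCCCKCCBSCGTGGTBHWACN-3'

Standard pairs A↔T, G↔C; ambiguity codes pair R↔Y, M↔K, W↔W, S↔S, D↔H, V↔B, N↔N. Complement (NCAWHBTGGTGCSBCCKCCCGGGYGA), then reverse for 5'→3'.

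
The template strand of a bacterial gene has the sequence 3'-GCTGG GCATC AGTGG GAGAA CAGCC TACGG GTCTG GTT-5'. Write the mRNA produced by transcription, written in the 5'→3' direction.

5'-CGACCCGUAGUCACCCUCUUGUCGGAUGCCCAGACCAA-3'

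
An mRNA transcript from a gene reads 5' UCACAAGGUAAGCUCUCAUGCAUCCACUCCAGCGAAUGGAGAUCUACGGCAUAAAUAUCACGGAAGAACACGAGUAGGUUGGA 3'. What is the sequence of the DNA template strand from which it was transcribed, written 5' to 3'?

5'-TCCAACCTACTCGTGTTCTTCCGTGATATTTATGCCGTAGATCTCCATTCGCTGGAGTGGATGCATGAGAGCTTACCTTGTGA-3'

Replace U with T to get the coding DNA strand: TCACAAGGTAAGCTCTCATGCATCCACTCCAGCGAATGGAGATCTACGGCATAAATATCACGGAAGAACACGAGTAGGTTGGA. The template strand is its reverse complement (complement AGTGTTCCATTCGAGAGTACGTAGGTGAGGTCGCTTACCTCTAGATGCCGTATTTATAGTGCCTTCTTGTGCTCATCCAACCT, then reverse).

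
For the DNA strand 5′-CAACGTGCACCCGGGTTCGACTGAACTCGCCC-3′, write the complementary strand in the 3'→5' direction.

Base-pairing A↔T, G↔C gives the complement. The complementary strand is antiparallel, so paired with a 5'→3' strand it runs 3'→5'.

3'-GTTGCACGTGGGCCCAAGCTGACTTGAGCGGG-5'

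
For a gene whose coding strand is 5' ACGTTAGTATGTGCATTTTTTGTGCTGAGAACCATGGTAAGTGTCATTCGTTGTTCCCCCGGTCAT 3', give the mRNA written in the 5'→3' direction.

mRNA has the coding-strand sequence with U in place of T.

5′-ACGUUAGUAUGUGCAUUUUUUGUGCUGAGAACCAUGGUAAGUGUCAUUCGUUGUUCCCCCGGUCAU-3′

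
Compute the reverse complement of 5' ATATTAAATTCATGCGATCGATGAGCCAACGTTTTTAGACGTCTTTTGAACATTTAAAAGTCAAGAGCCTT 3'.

Reading the sequence 3'→5' and pairing each base (A↔T, G↔C) gives the reverse complement directly.

5'-AAGGCTCTTGACTTTTAAATGTTCAAAAGACGTCTAAAAACGTTGGCTCATCGATCGCATGAATTTAATAT-3'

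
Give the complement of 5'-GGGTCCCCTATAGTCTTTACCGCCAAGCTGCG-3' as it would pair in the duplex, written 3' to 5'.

3'-CCCAGGGGATATCAGAAATGGCGGTTCGACGC-5'

Base-pairing A↔T, G↔C gives the complement. The complementary strand is antiparallel, so paired with a 5'→3' strand it runs 3'→5'.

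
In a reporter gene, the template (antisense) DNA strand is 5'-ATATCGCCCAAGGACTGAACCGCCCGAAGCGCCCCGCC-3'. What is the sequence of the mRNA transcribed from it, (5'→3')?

5′-GGCGGGGCGCUUCGGGCGGUUCAGUCCUUGGGCGAUAU-3′

RNA polymerase reads the template 3'→5' and synthesizes mRNA 5'→3' by base-pairing (A→U, T→A, G↔C). The complement of the template is TATAGCGGGTTCCTGACTTGGCGGGCTTCGCGGGGCGG; antiparallel, so 5'→3' the coding strand is GGCGGGGCGCTTCGGGCGGTTCAGTCCTTGGGCGATAT. Replace T with U for the mRNA.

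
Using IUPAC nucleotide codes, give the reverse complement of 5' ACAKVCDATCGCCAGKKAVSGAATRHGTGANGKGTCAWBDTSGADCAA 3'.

5'-TTGHTCSAHVWTGACMCNTCACDYATTCSBTMMCTGGCGATHGBMTGT-3'

Standard pairs A↔T, G↔C; ambiguity codes pair R↔Y, K↔M, W↔W, S↔S, B↔V, D↔H, N↔N. Complement (TGTMBGHTAGCGGTCMMTBSCTTAYDCACTNCMCAGTWVHASCTHGTT), then reverse for 5'→3'.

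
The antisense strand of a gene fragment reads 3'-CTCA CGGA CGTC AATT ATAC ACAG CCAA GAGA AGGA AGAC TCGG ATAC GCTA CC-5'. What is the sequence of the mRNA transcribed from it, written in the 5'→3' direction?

5'-GAGUGCCUGCAGUUAAUAUGUGUCGGUUCUCUUCCUUCUGAGCCUAUGCGAUGG-3'

Reading the template 3'→5' as shown, RNA polymerase pairs each base (A→U, T→A, G↔C) to build mRNA 5'→3' directly.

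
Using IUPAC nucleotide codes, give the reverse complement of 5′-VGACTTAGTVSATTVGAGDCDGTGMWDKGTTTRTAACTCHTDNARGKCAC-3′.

Standard pairs A↔T, G↔C; ambiguity codes pair R↔Y, M↔K, W↔W, S↔S, D↔H, V↔B, N↔N. Complement (BCTGAATCABSTAABCTCHGHCACKWHMCAAAYATTGAGDAHNTYCMGTG), then reverse for 5'→3'.

5'-GTGMCYTNHADGAGTTAYAAACMHWKCACHGHCTCBAATSBACTAAGTCB-3'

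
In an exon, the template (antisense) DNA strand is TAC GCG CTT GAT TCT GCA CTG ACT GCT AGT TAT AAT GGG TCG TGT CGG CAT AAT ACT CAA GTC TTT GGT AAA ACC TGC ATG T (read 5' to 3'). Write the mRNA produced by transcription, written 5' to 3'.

The mRNA has the sequence of the coding strand (reverse complement of the template) with T→U. Reverse complement of TACGCGCTTGATTCTGCACTGACTGCTAGTTATAATGGGTCGTGTCGGCATAATACTCAAGTCTTTGGTAAAACCTGCATGT is ACATGCAGGTTTTACCAAAGACTTGAGTATTATGCCGACACGACCCATTATAACTAGCAGTCAGTGCAGAATCAAGCGCGTA; then T→U.

5'-ACAUGCAGGUUUUACCAAAGACUUGAGUAUUAUGCCGACACGACCCAUUAUAACUAGCAGUCAGUGCAGAAUCAAGCGCGUA-3'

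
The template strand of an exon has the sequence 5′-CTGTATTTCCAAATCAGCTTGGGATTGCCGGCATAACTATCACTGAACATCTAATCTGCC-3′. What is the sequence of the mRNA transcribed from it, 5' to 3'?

The mRNA has the sequence of the coding strand (reverse complement of the template) with T→U. Reverse complement of CTGTATTTCCAAATCAGCTTGGGATTGCCGGCATAACTATCACTGAACATCTAATCTGCC is GGCAGATTAGATGTTCAGTGATAGTTATGCCGGCAATCCCAAGCTGATTTGGAAATACAG; then T→U.

5'-GGCAGAUUAGAUGUUCAGUGAUAGUUAUGCCGGCAAUCCCAAGCUGAUUUGGAAAUACAG-3'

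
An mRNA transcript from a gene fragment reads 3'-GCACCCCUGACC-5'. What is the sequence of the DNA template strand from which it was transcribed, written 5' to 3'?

Written 5'→3' the mRNA is CCAGUCCCCACG, so the coding DNA strand is CCAGTCCCCACG. The template is its reverse complement.

5′-CGTGGGGACTGG-3′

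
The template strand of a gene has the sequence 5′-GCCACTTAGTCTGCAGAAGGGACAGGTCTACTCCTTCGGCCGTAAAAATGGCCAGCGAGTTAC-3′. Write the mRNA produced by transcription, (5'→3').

RNA polymerase reads the template 3'→5' and synthesizes mRNA 5'→3' by base-pairing (A→U, T→A, G↔C). The complement of the template is CGGTGAATCAGACGTCTTCCCTGTCCAGATGAGGAAGCCGGCATTTTTACCGGTCGCTCAATG; antiparallel, so 5'→3' the coding strand is GTAACTCGCTGGCCATTTTTACGGCCGAAGGAGTAGACCTGTCCCTTCTGCAGACTAAGTGGC. Replace T with U for the mRNA.

5'-GUAACUCGCUGGCCAUUUUUACGGCCGAAGGAGUAGACCUGUCCCUUCUGCAGACUAAGUGGC-3'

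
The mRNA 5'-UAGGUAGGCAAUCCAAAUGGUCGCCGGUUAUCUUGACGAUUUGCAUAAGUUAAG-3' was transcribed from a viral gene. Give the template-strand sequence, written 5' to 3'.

5'-CTTAACTTATGCAAATCGTCAAGATAACCGGCGACCATTTGGATTGCCTACCTA-3'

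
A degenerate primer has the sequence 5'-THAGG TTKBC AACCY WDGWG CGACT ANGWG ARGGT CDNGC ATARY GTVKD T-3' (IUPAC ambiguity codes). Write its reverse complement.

5′-AHMBACRYTATGCNHGACCYTCWCNTAGTCGCWCHWRGGTTGVMAACCTDA-3′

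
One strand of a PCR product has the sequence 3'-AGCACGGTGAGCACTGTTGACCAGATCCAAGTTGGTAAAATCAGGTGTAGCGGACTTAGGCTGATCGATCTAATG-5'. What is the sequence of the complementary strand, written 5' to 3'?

The strand is given 3'→5', so its complement runs 5'→3' in the same left-to-right order: pair each base A↔T, G↔C.

5'-TCGTGCCACTCGTGACAACTGGTCTAGGTTCAACCATTTTAGTCCACATCGCCTGAATCCGACTAGCTAGATTAC-3'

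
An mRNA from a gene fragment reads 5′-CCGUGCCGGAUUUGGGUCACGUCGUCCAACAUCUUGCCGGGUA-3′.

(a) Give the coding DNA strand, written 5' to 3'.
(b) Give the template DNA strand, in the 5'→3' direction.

(a) 5'-CCGTGCCGGATTTGGGTCACGTCGTCCAACATCTTGCCGGGTA-3'
(b) 5'-TACCCGGCAAGATGTTGGACGACGTGACCCAAATCCGGCACGG-3'

(a) The coding strand matches the mRNA with U→T.
(b) The template strand is the reverse complement of the coding strand.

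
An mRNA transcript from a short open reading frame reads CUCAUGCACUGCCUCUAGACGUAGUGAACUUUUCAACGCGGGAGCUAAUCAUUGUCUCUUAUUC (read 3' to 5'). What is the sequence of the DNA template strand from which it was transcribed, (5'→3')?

5'-GAGTACGTGACGGAGATCTGCATCACTTGAAAAGTTGCGCCCTCGATTAGTAACAGAGAATAAG-3'

Written 5'→3' the mRNA is CUUAUUCUCUGUUACUAAUCGAGGGCGCAACUUUUCAAGUGAUGCAGAUCUCCGUCACGUACUC, so the coding DNA strand is CTTATTCTCTGTTACTAATCGAGGGCGCAACTTTTCAAGTGATGCAGATCTCCGTCACGTACTC. The template is its reverse complement.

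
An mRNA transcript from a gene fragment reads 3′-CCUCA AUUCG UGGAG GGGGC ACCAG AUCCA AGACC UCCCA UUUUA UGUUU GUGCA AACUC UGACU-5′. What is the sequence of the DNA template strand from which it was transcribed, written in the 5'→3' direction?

5'-GGAGTTAAGCACCTCCCCCGTGGTCTAGGTTCTGGAGGGTAAAATACAAACACGTTTGAGACTGA-3'

Written 5'→3' the mRNA is UCAGUCUCAAACGUGUUUGUAUUUUACCCUCCAGAACCUAGACCACGGGGGAGGUGCUUAACUCC, so the coding DNA strand is TCAGTCTCAAACGTGTTTGTATTTTACCCTCCAGAACCTAGACCACGGGGGAGGTGCTTAACTCC. The template is its reverse complement.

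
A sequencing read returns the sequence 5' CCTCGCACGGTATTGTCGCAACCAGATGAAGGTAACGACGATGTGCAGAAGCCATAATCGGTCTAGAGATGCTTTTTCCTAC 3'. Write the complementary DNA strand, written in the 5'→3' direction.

Pairing A↔T and G↔C gives GGAGCGTGCCATAACAGCGTTGGTCTACTTCCATTGCTGCTACACGTCTTCGGTATTAGCCAGATCTCTACGAAAAAGGATG, running 3'→5'. Reverse for the 5'→3' convention.

5'-GTAGGAAAAAGCATCTCTAGACCGATTATGGCTTCTGCACATCGTCGTTACCTTCATCTGGTTGCGACAATACCGTGCGAGG-3'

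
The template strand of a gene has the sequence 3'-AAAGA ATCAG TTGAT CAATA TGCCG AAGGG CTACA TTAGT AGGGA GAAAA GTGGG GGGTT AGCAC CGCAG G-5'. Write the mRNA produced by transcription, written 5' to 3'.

5′-UUUCUUAGUCAACUAGUUAUACGGCUUCCCGAUGUAAUCAUCCCUCUUUUCACCCCCCAAUCGUGGCGUCC-3′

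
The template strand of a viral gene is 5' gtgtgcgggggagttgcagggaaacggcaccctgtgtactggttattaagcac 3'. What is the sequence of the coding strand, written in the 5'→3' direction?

5'-GTGCTTAATAACCAGTACACAGGGTGCCGTTTCCCTGCAACTCCCCCGCACAC-3'

The coding strand is complementary and antiparallel to the template: take the complement (A↔T, G↔C) and reverse.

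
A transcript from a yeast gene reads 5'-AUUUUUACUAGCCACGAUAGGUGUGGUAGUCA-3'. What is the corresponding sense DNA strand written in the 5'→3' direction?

The coding DNA strand has the same 5'→3' sequence as the mRNA with U replaced by T.

5′-ATTTTTACTAGCCACGATAGGTGTGGTAGTCA-3′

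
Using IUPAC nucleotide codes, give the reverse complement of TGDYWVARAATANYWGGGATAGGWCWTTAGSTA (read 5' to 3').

Standard pairs A↔T, G↔C; ambiguity codes pair R↔Y, W↔W, S↔S, D↔H, V↔B, N↔N. Complement (ACHRWBTYTTATNRWCCCTATCCWGWAATCSAT), then reverse for 5'→3'.

5'-TASCTAAWGWCCTATCCCWRNTATTYTBWRHCA-3'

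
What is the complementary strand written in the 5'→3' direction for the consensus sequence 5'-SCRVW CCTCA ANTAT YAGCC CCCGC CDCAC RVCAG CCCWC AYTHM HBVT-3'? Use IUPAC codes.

5'-ABVDKDARTGWGGGCTGBYGTGHGGCGGGGGCTRATANTTGAGGWBYGS-3'

Standard pairs A↔T, G↔C; ambiguity codes pair R↔Y, M↔K, W↔W, S↔S, B↔V, D↔H, N↔N. Complement (SGYBWGGAGTTNATARTCGGGGGCGGHGTGYBGTCGGGWGTRADKDVBA), then reverse for 5'→3'.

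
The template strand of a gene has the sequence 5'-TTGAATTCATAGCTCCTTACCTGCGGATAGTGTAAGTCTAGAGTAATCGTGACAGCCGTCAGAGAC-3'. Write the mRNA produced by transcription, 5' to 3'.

5'-GUCUCUGACGGCUGUCACGAUUACUCUAGACUUACACUAUCCGCAGGUAAGGAGCUAUGAAUUCAA-3'

The mRNA has the sequence of the coding strand (reverse complement of the template) with T→U. Reverse complement of TTGAATTCATAGCTCCTTACCTGCGGATAGTGTAAGTCTAGAGTAATCGTGACAGCCGTCAGAGAC is GTCTCTGACGGCTGTCACGATTACTCTAGACTTACACTATCCGCAGGTAAGGAGCTATGAATTCAA; then T→U.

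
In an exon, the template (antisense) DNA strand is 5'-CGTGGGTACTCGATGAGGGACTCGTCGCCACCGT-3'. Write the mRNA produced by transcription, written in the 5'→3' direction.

5′-ACGGUGGCGACGAGUCCCUCAUCGAGUACCCACG-3′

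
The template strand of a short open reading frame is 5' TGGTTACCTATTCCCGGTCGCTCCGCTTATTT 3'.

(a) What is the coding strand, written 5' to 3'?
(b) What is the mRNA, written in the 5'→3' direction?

(a) 5'-AAATAAGCGGAGCGACCGGGAATAGGTAACCA-3'
(b) 5′-AAAUAAGCGGAGCGACCGGGAAUAGGUAACCA-3′

(a) The coding strand is the reverse complement of the template: complement ACCAATGGATAAGGGCCAGCGAGGCGAATAAA, then reverse.
(b) mRNA has the coding-strand sequence with T→U.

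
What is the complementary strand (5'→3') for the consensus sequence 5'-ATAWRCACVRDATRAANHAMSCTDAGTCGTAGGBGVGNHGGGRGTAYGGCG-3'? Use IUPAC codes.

Standard pairs A↔T, G↔C; ambiguity codes pair R↔Y, M↔K, W↔W, S↔S, B↔V, D↔H, N↔N. Complement (TATWYGTGBYHTAYTTNDTKSGAHTCAGCATCCVCBCNDCCCYCATRCCGC), then reverse for 5'→3'.

5'-CGCCRTACYCCCDNCBCVCCTACGACTHAGSKTDNTTYATHYBGTGYWTAT-3'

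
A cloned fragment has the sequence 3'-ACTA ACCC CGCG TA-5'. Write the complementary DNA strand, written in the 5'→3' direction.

5'-TGATTGGGGCGCAT-3'

The strand is given 3'→5', so its complement runs 5'→3' in the same left-to-right order: pair each base A↔T, G↔C.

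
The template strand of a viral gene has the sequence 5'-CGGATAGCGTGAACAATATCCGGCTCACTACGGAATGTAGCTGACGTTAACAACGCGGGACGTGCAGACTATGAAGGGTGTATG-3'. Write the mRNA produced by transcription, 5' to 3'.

RNA polymerase reads the template 3'→5' and synthesizes mRNA 5'→3' by base-pairing (A→U, T→A, G↔C). The complement of the template is GCCTATCGCACTTGTTATAGGCCGAGTGATGCCTTACATCGACTGCAATTGTTGCGCCCTGCACGTCTGATACTTCCCACATAC; antiparallel, so 5'→3' the coding strand is CATACACCCTTCATAGTCTGCACGTCCCGCGTTGTTAACGTCAGCTACATTCCGTAGTGAGCCGGATATTGTTCACGCTATCCG. Replace T with U for the mRNA.

5′-CAUACACCCUUCAUAGUCUGCACGUCCCGCGUUGUUAACGUCAGCUACAUUCCGUAGUGAGCCGGAUAUUGUUCACGCUAUCCG-3′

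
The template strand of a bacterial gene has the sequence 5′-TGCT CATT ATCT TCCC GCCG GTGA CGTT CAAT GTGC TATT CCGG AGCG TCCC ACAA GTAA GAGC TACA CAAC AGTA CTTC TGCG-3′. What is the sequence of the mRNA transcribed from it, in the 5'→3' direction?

5'-CGCAGAAGUACUGUUGUGUAGCUCUUACUUGUGGGACGCUCCGGAAUAGCACAUUGAACGUCACCGGCGGGAAGAUAAUGAGCA-3'

The mRNA has the sequence of the coding strand (reverse complement of the template) with T→U. Reverse complement of TGCTCATTATCTTCCCGCCGGTGACGTTCAATGTGCTATTCCGGAGCGTCCCACAAGTAAGAGCTACACAACAGTACTTCTGCG is CGCAGAAGTACTGTTGTGTAGCTCTTACTTGTGGGACGCTCCGGAATAGCACATTGAACGTCACCGGCGGGAAGATAATGAGCA; then T→U.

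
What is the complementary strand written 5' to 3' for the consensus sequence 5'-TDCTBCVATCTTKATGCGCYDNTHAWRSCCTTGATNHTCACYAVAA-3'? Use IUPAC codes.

Standard pairs A↔T, G↔C; ambiguity codes pair R↔Y, K↔M, W↔W, S↔S, B↔V, D↔H, N↔N. Complement (AHGAVGBTAGAAMTACGCGRHNADTWYSGGAACTANDAGTGRTBTT), then reverse for 5'→3'.

5'-TTBTRGTGADNATCAAGGSYWTDANHRGCGCATMAAGATBGVAGHA-3'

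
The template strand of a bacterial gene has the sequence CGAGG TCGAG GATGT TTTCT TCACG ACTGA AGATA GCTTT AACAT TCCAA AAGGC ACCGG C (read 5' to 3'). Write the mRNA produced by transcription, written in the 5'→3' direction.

The mRNA has the sequence of the coding strand (reverse complement of the template) with T→U. Reverse complement of CGAGGTCGAGGATGTTTTCTTCACGACTGAAGATAGCTTTAACATTCCAAAAGGCACCGGC is GCCGGTGCCTTTTGGAATGTTAAAGCTATCTTCAGTCGTGAAGAAAACATCCTCGACCTCG; then T→U.

5′-GCCGGUGCCUUUUGGAAUGUUAAAGCUAUCUUCAGUCGUGAAGAAAACAUCCUCGACCUCG-3′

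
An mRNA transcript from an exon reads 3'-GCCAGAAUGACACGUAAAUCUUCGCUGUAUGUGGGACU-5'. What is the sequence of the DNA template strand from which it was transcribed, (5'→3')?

5'-CGGTCTTACTGTGCATTTAGAAGCGACATACACCCTGA-3'

Written 5'→3' the mRNA is UCAGGGUGUAUGUCGCUUCUAAAUGCACAGUAAGACCG, so the coding DNA strand is TCAGGGTGTATGTCGCTTCTAAATGCACAGTAAGACCG. The template is its reverse complement.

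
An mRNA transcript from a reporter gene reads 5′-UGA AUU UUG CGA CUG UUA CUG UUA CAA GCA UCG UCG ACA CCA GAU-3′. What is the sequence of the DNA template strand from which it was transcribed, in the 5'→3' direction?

5'-ATCTGGTGTCGACGATGCTTGTAACAGTAACAGTCGCAAAATTCA-3'

Replace U with T to get the coding DNA strand: TGAATTTTGCGACTGTTACTGTTACAAGCATCGTCGACACCAGAT. The template strand is its reverse complement (complement ACTTAAAACGCTGACAATGACAATGTTCGTAGCAGCTGTGGTCTA, then reverse).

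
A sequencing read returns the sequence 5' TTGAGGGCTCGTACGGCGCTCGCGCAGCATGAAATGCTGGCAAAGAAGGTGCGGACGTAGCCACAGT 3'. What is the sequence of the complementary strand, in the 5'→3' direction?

5′-ACTGTGGCTACGTCCGCACCTTCTTTGCCAGCATTTCATGCTGCGCGAGCGCCGTACGAGCCCTCAA-3′

Pairing A↔T and G↔C gives AACTCCCGAGCATGCCGCGAGCGCGTCGTACTTTACGACCGTTTCTTCCACGCCTGCATCGGTGTCA, running 3'→5'. Reverse for the 5'→3' convention.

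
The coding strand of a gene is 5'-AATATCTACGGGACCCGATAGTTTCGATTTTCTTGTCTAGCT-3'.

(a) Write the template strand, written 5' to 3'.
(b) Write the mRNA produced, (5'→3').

(a) 5'-AGCTAGACAAGAAAATCGAAACTATCGGGTCCCGTAGATATT-3'
(b) 5′-AAUAUCUACGGGACCCGAUAGUUUCGAUUUUCUUGUCUAGCU-3′

(a) The template strand is the reverse complement of the coding strand: complement TTATAGATGCCCTGGGCTATCAAAGCTAAAAGAACAGATCGA, then reverse.
(b) mRNA matches the coding strand with T→U.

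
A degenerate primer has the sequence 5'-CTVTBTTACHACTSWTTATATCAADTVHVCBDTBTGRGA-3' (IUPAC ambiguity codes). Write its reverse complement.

5'-TCYCAVAHVGBDBAHTTGATATAAWSAGTDGTAAVABAG-3'

Standard pairs A↔T, G↔C; ambiguity codes pair R↔Y, W↔W, S↔S, B↔V, D↔H. Complement (GABAVAATGDTGASWAATATAGTTHABDBGVHAVACYCT), then reverse for 5'→3'.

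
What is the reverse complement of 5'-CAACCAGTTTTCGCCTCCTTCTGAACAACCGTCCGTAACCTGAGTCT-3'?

5'-AGACTCAGGTTACGGACGGTTGTTCAGAAGGAGGCGAAAACTGGTTG-3'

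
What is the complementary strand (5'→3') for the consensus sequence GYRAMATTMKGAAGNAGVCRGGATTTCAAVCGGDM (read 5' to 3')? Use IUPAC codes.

5′-KHCCGBTTGAAATCCYGBCTNCTTCMKAATKTYRC-3′

Standard pairs A↔T, G↔C; ambiguity codes pair R↔Y, M↔K, D↔H, V↔B, N↔N. Complement (CRYTKTAAKMCTTCNTCBGYCCTAAAGTTBGCCHK), then reverse for 5'→3'.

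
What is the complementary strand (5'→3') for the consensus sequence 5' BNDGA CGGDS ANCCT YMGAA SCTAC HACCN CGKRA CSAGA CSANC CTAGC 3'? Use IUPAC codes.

5'-GCTAGGNTSGTCTSGTYMCGNGGTDGTAGSTTCKRAGGNTSHCCGTCHNV-3'

Standard pairs A↔T, G↔C; ambiguity codes pair R↔Y, M↔K, S↔S, B↔V, D↔H, N↔N. Complement (VNHCTGCCHSTNGGARKCTTSGATGDTGGNGCMYTGSTCTGSTNGGATCG), then reverse for 5'→3'.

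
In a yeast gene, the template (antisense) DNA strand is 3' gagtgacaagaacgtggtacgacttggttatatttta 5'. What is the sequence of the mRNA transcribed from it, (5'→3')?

Reading the template 3'→5' as shown, RNA polymerase pairs each base (A→U, T→A, G↔C) to build mRNA 5'→3' directly.

5'-CUCACUGUUCUUGCACCAUGCUGAACCAAUAUAAAAU-3'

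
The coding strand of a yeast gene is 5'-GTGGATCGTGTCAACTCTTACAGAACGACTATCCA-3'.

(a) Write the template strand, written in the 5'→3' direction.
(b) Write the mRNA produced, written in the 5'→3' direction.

(a) The template strand is the reverse complement of the coding strand: complement CACCTAGCACAGTTGAGAATGTCTTGCTGATAGGT, then reverse.
(b) mRNA matches the coding strand with T→U.

(a) 5'-TGGATAGTCGTTCTGTAAGAGTTGACACGATCCAC-3'
(b) 5'-GUGGAUCGUGUCAACUCUUACAGAACGACUAUCCA-3'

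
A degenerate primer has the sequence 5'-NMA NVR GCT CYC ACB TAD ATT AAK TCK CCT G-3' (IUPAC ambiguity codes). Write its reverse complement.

Standard pairs A↔T, G↔C; ambiguity codes pair R↔Y, M↔K, B↔V, D↔H, N↔N. Complement (NKTNBYCGAGRGTGVATHTAATTMAGMGGAC), then reverse for 5'→3'.

5'-CAGGMGAMTTAATHTAVGTGRGAGCYBNTKN-3'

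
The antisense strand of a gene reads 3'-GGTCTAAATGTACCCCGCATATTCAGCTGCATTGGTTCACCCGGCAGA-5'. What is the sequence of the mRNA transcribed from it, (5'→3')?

Reading the template 3'→5' as shown, RNA polymerase pairs each base (A→U, T→A, G↔C) to build mRNA 5'→3' directly.

5'-CCAGAUUUACAUGGGGCGUAUAAGUCGACGUAACCAAGUGGGCCGUCU-3'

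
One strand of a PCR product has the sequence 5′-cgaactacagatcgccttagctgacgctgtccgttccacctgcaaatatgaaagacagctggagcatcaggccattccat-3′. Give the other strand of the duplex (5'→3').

5'-ATGGAATGGCCTGATGCTCCAGCTGTCTTTCATATTTGCAGGTGGAACGGACAGCGTCAGCTAAGGCGATCTGTAGTTCG-3'

Pairing A↔T and G↔C gives GCTTGATGTCTAGCGGAATCGACTGCGACAGGCAAGGTGGACGTTTATACTTTCTGTCGACCTCGTAGTCCGGTAAGGTA, running 3'→5'. Reverse for the 5'→3' convention.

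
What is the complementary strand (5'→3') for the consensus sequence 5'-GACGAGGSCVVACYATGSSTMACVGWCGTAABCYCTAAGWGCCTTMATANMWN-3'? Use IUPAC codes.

5'-NWKNTATKAAGGCWCTTAGRGVTTACGWCBGTKASSCATRGTBBGSCCTCGTC-3'

Standard pairs A↔T, G↔C; ambiguity codes pair Y↔R, M↔K, W↔W, S↔S, B↔V, N↔N. Complement (CTGCTCCSGBBTGRTACSSAKTGBCWGCATTVGRGATTCWCGGAAKTATNKWN), then reverse for 5'→3'.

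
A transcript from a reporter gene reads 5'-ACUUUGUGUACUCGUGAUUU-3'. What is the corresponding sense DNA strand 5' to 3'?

5'-ACTTTGTGTACTCGTGATTT-3'

The coding DNA strand has the same 5'→3' sequence as the mRNA with U replaced by T.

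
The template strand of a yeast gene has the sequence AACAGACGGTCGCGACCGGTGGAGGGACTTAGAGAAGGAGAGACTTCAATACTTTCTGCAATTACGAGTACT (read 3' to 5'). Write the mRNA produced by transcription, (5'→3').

5'-UUGUCUGCCAGCGCUGGCCACCUCCCUGAAUCUCUUCCUCUCUGAAGUUAUGAAAGACGUUAAUGCUCAUGA-3'

Reading the template 3'→5' as shown, RNA polymerase pairs each base (A→U, T→A, G↔C) to build mRNA 5'→3' directly.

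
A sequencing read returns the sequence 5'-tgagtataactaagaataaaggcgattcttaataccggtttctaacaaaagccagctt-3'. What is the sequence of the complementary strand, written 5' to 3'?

Pairing A↔T and G↔C gives ACTCATATTGATTCTTATTTCCGCTAAGAATTATGGCCAAAGATTGTTTTCGGTCGAA, running 3'→5'. Reverse for the 5'→3' convention.

5'-AAGCTGGCTTTTGTTAGAAACCGGTATTAAGAATCGCCTTTATTCTTAGTTATACTCA-3'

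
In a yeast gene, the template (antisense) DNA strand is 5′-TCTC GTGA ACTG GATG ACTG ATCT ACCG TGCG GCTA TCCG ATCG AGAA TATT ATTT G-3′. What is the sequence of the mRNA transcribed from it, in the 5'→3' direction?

5′-CAAAUAAUAUUCUCGAUCGGAUAGCCGCACGGUAGAUCAGUCAUCCAGUUCACGAGA-3′

RNA polymerase reads the template 3'→5' and synthesizes mRNA 5'→3' by base-pairing (A→U, T→A, G↔C). The complement of the template is AGAGCACTTGACCTACTGACTAGATGGCACGCCGATAGGCTAGCTCTTATAATAAAC; antiparallel, so 5'→3' the coding strand is CAAATAATATTCTCGATCGGATAGCCGCACGGTAGATCAGTCATCCAGTTCACGAGA. Replace T with U for the mRNA.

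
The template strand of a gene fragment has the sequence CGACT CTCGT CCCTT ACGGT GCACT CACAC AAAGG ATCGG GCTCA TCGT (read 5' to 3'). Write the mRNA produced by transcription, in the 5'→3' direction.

The mRNA has the sequence of the coding strand (reverse complement of the template) with T→U. Reverse complement of CGACTCTCGTCCCTTACGGTGCACTCACACAAAGGATCGGGCTCATCGT is ACGATGAGCCCGATCCTTTGTGTGAGTGCACCGTAAGGGACGAGAGTCG; then T→U.

5'-ACGAUGAGCCCGAUCCUUUGUGUGAGUGCACCGUAAGGGACGAGAGUCG-3'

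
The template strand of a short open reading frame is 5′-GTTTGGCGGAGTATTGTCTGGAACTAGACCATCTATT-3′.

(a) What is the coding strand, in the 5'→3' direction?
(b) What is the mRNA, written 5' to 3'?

(a) 5'-AATAGATGGTCTAGTTCCAGACAATACTCCGCCAAAC-3'
(b) 5'-AAUAGAUGGUCUAGUUCCAGACAAUACUCCGCCAAAC-3'

(a) The coding strand is the reverse complement of the template: complement CAAACCGCCTCATAACAGACCTTGATCTGGTAGATAA, then reverse.
(b) mRNA has the coding-strand sequence with T→U.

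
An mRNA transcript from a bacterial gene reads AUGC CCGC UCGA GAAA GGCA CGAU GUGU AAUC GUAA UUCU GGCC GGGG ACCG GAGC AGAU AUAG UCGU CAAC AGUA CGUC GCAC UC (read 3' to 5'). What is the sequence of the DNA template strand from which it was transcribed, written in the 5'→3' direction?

Written 5'→3' the mRNA is CUCACGCUGCAUGACAACUGCUGAUAUAGACGAGGCCAGGGGCCGGUCUUAAUGCUAAUGUGUAGCACGGAAAGAGCUCGCCCGUA, so the coding DNA strand is CTCACGCTGCATGACAACTGCTGATATAGACGAGGCCAGGGGCCGGTCTTAATGCTAATGTGTAGCACGGAAAGAGCTCGCCCGTA. The template is its reverse complement.

5'-TACGGGCGAGCTCTTTCCGTGCTACACATTAGCATTAAGACCGGCCCCTGGCCTCGTCTATATCAGCAGTTGTCATGCAGCGTGAG-3'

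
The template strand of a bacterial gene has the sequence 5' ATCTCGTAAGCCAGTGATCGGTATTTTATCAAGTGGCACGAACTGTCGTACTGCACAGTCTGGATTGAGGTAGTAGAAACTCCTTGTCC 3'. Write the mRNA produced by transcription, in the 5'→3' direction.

The mRNA has the sequence of the coding strand (reverse complement of the template) with T→U. Reverse complement of ATCTCGTAAGCCAGTGATCGGTATTTTATCAAGTGGCACGAACTGTCGTACTGCACAGTCTGGATTGAGGTAGTAGAAACTCCTTGTCC is GGACAAGGAGTTTCTACTACCTCAATCCAGACTGTGCAGTACGACAGTTCGTGCCACTTGATAAAATACCGATCACTGGCTTACGAGAT; then T→U.

5'-GGACAAGGAGUUUCUACUACCUCAAUCCAGACUGUGCAGUACGACAGUUCGUGCCACUUGAUAAAAUACCGAUCACUGGCUUACGAGAU-3'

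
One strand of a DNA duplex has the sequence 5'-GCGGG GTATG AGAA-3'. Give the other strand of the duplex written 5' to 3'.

5'-TTCTCATACCCCGC-3'

Pairing A↔T and G↔C gives CGCCCCATACTCTT, running 3'→5'. Reverse for the 5'→3' convention.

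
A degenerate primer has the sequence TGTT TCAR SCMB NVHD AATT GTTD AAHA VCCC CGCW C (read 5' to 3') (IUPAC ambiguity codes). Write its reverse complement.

5'-GWGCGGGGBTDTTHAACAATTHDBNVKGSYTGAAACA-3'

Standard pairs A↔T, G↔C; ambiguity codes pair R↔Y, M↔K, W↔W, S↔S, B↔V, D↔H, N↔N. Complement (ACAAAGTYSGKVNBDHTTAACAAHTTDTBGGGGCGWG), then reverse for 5'→3'.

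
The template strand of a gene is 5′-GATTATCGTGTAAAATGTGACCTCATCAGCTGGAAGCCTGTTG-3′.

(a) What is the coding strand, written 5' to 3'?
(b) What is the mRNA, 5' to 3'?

(a) The coding strand is the reverse complement of the template: complement CTAATAGCACATTTTACACTGGAGTAGTCGACCTTCGGACAAC, then reverse.
(b) mRNA has the coding-strand sequence with T→U.

(a) 5'-CAACAGGCTTCCAGCTGATGAGGTCACATTTTACACGATAATC-3'
(b) 5'-CAACAGGCUUCCAGCUGAUGAGGUCACAUUUUACACGAUAAUC-3'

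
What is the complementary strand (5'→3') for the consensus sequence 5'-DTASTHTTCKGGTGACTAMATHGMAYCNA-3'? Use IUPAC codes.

Standard pairs A↔T, G↔C; ambiguity codes pair Y↔R, M↔K, S↔S, D↔H, N↔N. Complement (HATSADAAGMCCACTGATKTADCKTRGNT), then reverse for 5'→3'.

5′-TNGRTKCDATKTAGTCACCMGAADASTAH-3′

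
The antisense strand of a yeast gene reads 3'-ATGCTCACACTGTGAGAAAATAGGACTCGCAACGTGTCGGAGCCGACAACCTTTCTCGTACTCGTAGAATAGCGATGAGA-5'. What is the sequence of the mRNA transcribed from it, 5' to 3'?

Reading the template 3'→5' as shown, RNA polymerase pairs each base (A→U, T→A, G↔C) to build mRNA 5'→3' directly.

5'-UACGAGUGUGACACUCUUUUAUCCUGAGCGUUGCACAGCCUCGGCUGUUGGAAAGAGCAUGAGCAUCUUAUCGCUACUCU-3'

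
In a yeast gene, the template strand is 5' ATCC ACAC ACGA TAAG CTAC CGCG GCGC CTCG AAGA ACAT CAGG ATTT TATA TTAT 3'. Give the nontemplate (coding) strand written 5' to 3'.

5'-ATAATATAAAATCCTGATGTTCTTCGAGGCGCCGCGGTAGCTTATCGTGTGTGGAT-3'

The coding strand is complementary and antiparallel to the template: take the complement (A↔T, G↔C) and reverse.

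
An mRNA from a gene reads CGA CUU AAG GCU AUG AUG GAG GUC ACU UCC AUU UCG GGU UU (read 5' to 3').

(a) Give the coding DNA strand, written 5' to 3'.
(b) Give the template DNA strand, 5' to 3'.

(a) 5'-CGACTTAAGGCTATGATGGAGGTCACTTCCATTTCGGGTTT-3'
(b) 5'-AAACCCGAAATGGAAGTGACCTCCATCATAGCCTTAAGTCG-3'

(a) The coding strand matches the mRNA with U→T.
(b) The template strand is the reverse complement of the coding strand.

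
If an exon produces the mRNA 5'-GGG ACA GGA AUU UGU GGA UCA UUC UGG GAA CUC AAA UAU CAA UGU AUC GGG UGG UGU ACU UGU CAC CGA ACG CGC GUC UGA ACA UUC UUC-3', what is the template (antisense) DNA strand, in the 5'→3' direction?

5'-GAAGAATGTTCAGACGCGCGTTCGGTGACAAGTACACCACCCGATACATTGATATTTGAGTTCCCAGAATGATCCACAAATTCCTGTCCC-3'

Replace U with T to get the coding DNA strand: GGGACAGGAATTTGTGGATCATTCTGGGAACTCAAATATCAATGTATCGGGTGGTGTACTTGTCACCGAACGCGCGTCTGAACATTCTTC. The template strand is its reverse complement (complement CCCTGTCCTTAAACACCTAGTAAGACCCTTGAGTTTATAGTTACATAGCCCACCACATGAACAGTGGCTTGCGCGCAGACTTGTAAGAAG, then reverse).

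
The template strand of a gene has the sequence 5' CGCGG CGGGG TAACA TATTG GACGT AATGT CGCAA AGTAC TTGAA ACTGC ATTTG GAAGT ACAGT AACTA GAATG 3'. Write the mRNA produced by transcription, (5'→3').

5'-CAUUCUAGUUACUGUACUUCCAAAUGCAGUUUCAAGUACUUUGCGACAUUACGUCCAAUAUGUUACCCCGCCGCG-3'

The mRNA has the sequence of the coding strand (reverse complement of the template) with T→U. Reverse complement of CGCGGCGGGGTAACATATTGGACGTAATGTCGCAAAGTACTTGAAACTGCATTTGGAAGTACAGTAACTAGAATG is CATTCTAGTTACTGTACTTCCAAATGCAGTTTCAAGTACTTTGCGACATTACGTCCAATATGTTACCCCGCCGCG; then T→U.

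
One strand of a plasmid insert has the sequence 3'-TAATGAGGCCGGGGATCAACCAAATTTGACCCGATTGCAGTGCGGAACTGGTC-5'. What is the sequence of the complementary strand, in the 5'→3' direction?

The strand is given 3'→5', so its complement runs 5'→3' in the same left-to-right order: pair each base A↔T, G↔C.

5'-ATTACTCCGGCCCCTAGTTGGTTTAAACTGGGCTAACGTCACGCCTTGACCAG-3'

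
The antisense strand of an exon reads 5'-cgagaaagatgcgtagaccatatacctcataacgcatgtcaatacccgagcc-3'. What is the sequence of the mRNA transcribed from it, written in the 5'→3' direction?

RNA polymerase reads the template 3'→5' and synthesizes mRNA 5'→3' by base-pairing (A→U, T→A, G↔C). The complement of the template is GCTCTTTCTACGCATCTGGTATATGGAGTATTGCGTACAGTTATGGGCTCGG; antiparallel, so 5'→3' the coding strand is GGCTCGGGTATTGACATGCGTTATGAGGTATATGGTCTACGCATCTTTCTCG. Replace T with U for the mRNA.

5'-GGCUCGGGUAUUGACAUGCGUUAUGAGGUAUAUGGUCUACGCAUCUUUCUCG-3'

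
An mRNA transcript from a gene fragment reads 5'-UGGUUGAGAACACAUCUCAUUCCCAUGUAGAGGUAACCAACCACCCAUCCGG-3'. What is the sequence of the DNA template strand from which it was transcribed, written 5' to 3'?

5′-CCGGATGGGTGGTTGGTTACCTCTACATGGGAATGAGATGTGTTCTCAACCA-3′

Replace U with T to get the coding DNA strand: TGGTTGAGAACACATCTCATTCCCATGTAGAGGTAACCAACCACCCATCCGG. The template strand is its reverse complement (complement ACCAACTCTTGTGTAGAGTAAGGGTACATCTCCATTGGTTGGTGGGTAGGCC, then reverse).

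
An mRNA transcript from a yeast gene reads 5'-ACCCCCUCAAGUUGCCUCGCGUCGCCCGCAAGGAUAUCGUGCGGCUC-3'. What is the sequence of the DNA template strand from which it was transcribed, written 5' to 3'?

Replace U with T to get the coding DNA strand: ACCCCCTCAAGTTGCCTCGCGTCGCCCGCAAGGATATCGTGCGGCTC. The template strand is its reverse complement (complement TGGGGGAGTTCAACGGAGCGCAGCGGGCGTTCCTATAGCACGCCGAG, then reverse).

5'-GAGCCGCACGATATCCTTGCGGGCGACGCGAGGCAACTTGAGGGGGT-3'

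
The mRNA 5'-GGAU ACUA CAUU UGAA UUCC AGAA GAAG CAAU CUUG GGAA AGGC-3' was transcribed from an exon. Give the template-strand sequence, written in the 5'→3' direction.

Replace U with T to get the coding DNA strand: GGATACTACATTTGAATTCCAGAAGAAGCAATCTTGGGAAAGGC. The template strand is its reverse complement (complement CCTATGATGTAAACTTAAGGTCTTCTTCGTTAGAACCCTTTCCG, then reverse).

5′-GCCTTTCCCAAGATTGCTTCTTCTGGAATTCAAATGTAGTATCC-3′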